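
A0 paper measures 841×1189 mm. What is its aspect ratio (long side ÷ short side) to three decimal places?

1.414

1189 / 841 = 1.414
Matches √2 ≈ 1.414 — the ISO 216 defining ratio.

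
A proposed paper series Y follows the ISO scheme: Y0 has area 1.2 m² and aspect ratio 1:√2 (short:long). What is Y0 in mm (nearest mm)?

Let the short side be w mm. Then w · w√2 = 1.2 m² = 1,200,000 mm².
w² = 1,200,000/√2, so w ≈ 921.2 mm; long side = w√2 ≈ 1302.7 mm.

921 × 1303 mm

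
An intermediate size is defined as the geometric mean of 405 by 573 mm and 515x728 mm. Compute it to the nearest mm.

Short side: √(405 · 515) = √208575 ≈ 456.7 → 457 mm
Long side: √(573 · 728) = √417144 ≈ 645.9 → 646 mm

457 × 646 mm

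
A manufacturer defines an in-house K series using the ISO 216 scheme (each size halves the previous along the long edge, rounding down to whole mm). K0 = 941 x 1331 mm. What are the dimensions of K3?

332 × 470 mm

K1: ⌊1331/2⌋ × 941 = 665 × 941 mm
K2: ⌊941/2⌋ × 665 = 470 × 665 mm
K3: ⌊665/2⌋ × 470 = 332 × 470 mm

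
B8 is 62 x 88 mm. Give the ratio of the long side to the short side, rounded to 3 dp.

1.419

88 / 62 = 1.419
ISO 216 targets √2 ≈ 1.414; the +0.005 deviation is from mm rounding.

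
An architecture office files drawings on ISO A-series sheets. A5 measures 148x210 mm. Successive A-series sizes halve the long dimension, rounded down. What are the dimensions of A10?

26 × 37 mm

A6: ⌊210/2⌋ × 148 = 105 × 148 mm
A7: ⌊148/2⌋ × 105 = 74 × 105 mm
A8: ⌊105/2⌋ × 74 = 52 × 74 mm
A9: ⌊74/2⌋ × 52 = 37 × 52 mm
A10: ⌊52/2⌋ × 37 = 26 × 37 mm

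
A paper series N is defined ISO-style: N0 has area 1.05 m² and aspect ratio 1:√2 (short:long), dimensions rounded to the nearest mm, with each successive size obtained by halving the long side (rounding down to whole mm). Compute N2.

Let N0's short side be w mm. w · w√2 = 1.05 m² = 1,050,000 mm², so w ≈ 861.7 mm and w√2 ≈ 1218.6 mm → N0 = 862 × 1219 mm.
N1: ⌊1219/2⌋ × 862 = 609 × 862 mm
N2: ⌊862/2⌋ × 609 = 431 × 609 mm

431 × 609 mm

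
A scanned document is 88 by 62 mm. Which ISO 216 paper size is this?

Aspect ratio 88/62 ≈ 1.419 — close to the ISO √2 ≈ 1.414.
In the B-series (B0 = 1000 × 1414 mm): B8 = 62 × 88 mm.

B8 (62 × 88 mm)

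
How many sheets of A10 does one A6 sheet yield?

16

Each ISO step halves the sheet: 1 × A6 → 2 × A7 → 4 × A8 → 8 × A9 → …
From A6 to A10 is 4 halving steps: 2^4 = 16.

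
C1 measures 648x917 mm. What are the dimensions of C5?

C2: ⌊917/2⌋ × 648 = 458 × 648 mm
C3: ⌊648/2⌋ × 458 = 324 × 458 mm
C4: ⌊458/2⌋ × 324 = 229 × 324 mm
C5: ⌊324/2⌋ × 229 = 162 × 229 mm

162 × 229 mm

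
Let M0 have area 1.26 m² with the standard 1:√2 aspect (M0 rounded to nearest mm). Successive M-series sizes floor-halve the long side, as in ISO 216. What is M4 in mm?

Let M0's short side be w mm. w · w√2 = 1.26 m² = 1,260,000 mm², so w ≈ 943.9 mm and w√2 ≈ 1334.9 mm → M0 = 944 × 1335 mm.
M1: ⌊1335/2⌋ × 944 = 667 × 944 mm
M2: ⌊944/2⌋ × 667 = 472 × 667 mm
M3: ⌊667/2⌋ × 472 = 333 × 472 mm
M4: ⌊472/2⌋ × 333 = 236 × 333 mm

236 × 333 mm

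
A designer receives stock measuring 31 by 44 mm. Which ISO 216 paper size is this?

Aspect ratio 44/31 ≈ 1.419 — close to the ISO √2 ≈ 1.414.
In the B-series (B0 = 1000 × 1414 mm): B10 = 31 × 44 mm.

B10 (31 × 44 mm)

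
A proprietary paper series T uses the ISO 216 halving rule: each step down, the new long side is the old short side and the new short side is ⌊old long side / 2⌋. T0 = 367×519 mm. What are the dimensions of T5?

64 × 91 mm

T1: ⌊519/2⌋ × 367 = 259 × 367 mm
T2: ⌊367/2⌋ × 259 = 183 × 259 mm
T3: ⌊259/2⌋ × 183 = 129 × 183 mm
T4: ⌊183/2⌋ × 129 = 91 × 129 mm
T5: ⌊129/2⌋ × 91 = 64 × 91 mm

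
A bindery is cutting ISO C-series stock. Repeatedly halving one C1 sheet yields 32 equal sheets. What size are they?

C6

32 = 2^5, so 5 halving steps.
C1 → C2 → … → C6 after 5 steps.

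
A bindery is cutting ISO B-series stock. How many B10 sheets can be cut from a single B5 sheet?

32

Each ISO step halves the sheet: 1 × B5 → 2 × B6 → 4 × B7 → 8 × B8 → …
From B5 to B10 is 5 halving steps: 2^5 = 32.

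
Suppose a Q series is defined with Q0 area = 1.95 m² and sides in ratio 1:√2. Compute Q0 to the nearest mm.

Let the short side be w mm. Then w · w√2 = 1.95 m² = 1,950,000 mm².
w² = 1,950,000/√2, so w ≈ 1174.2 mm; long side = w√2 ≈ 1660.6 mm.

1174 × 1661 mm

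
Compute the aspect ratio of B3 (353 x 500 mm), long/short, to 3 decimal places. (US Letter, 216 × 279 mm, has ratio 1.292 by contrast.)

500 / 353 = 1.416
ISO 216 targets √2 ≈ 1.414; the +0.002 deviation is from mm rounding.

1.416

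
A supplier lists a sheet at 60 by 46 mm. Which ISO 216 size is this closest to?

Aspect ratio 60/46 ≈ 1.304 (ISO target is √2 ≈ 1.414).
In the B-series (B0 = 1000 × 1414 mm): B9 = 44 × 62 mm.
Off by 4 mm total — nearest standard size.

B9 (44 × 62 mm)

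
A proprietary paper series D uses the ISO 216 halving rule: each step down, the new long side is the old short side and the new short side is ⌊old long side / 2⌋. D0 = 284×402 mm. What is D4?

71 × 100 mm

D1: ⌊402/2⌋ × 284 = 201 × 284 mm
D2: ⌊284/2⌋ × 201 = 142 × 201 mm
D3: ⌊201/2⌋ × 142 = 100 × 142 mm
D4: ⌊142/2⌋ × 100 = 71 × 100 mm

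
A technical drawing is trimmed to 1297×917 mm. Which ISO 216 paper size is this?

C0 (917 × 1297 mm)

Aspect ratio 1297/917 ≈ 1.414 — close to the ISO √2 ≈ 1.414.
In the C-series (envelope sizes, between A and B): C0 = 917 × 1297 mm.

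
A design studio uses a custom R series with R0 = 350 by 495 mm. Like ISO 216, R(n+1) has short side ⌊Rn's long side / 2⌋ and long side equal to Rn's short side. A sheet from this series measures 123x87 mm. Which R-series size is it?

R0: 350 × 495 mm
R1: 247 × 350 mm
R2: 175 × 247 mm
R3: 123 × 175 mm
R4: 87 × 123 mm
R5: 61 × 87 mm
→ matches R4.

R4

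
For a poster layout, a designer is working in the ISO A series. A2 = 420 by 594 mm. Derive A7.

74 × 105 mm

A3: ⌊594/2⌋ × 420 = 297 × 420 mm
A4: ⌊420/2⌋ × 297 = 210 × 297 mm
A5: ⌊297/2⌋ × 210 = 148 × 210 mm
A6: ⌊210/2⌋ × 148 = 105 × 148 mm
A7: ⌊148/2⌋ × 105 = 74 × 105 mm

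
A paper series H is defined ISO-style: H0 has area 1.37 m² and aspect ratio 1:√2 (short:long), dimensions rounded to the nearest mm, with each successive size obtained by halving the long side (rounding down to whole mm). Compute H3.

348 × 492 mm

Let H0's short side be w mm. w · w√2 = 1.37 m² = 1,370,000 mm², so w ≈ 984.2 mm and w√2 ≈ 1391.9 mm → H0 = 984 × 1392 mm.
H1: ⌊1392/2⌋ × 984 = 696 × 984 mm
H2: ⌊984/2⌋ × 696 = 492 × 696 mm
H3: ⌊696/2⌋ × 492 = 348 × 492 mm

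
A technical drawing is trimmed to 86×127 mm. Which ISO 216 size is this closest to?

Aspect ratio 127/86 ≈ 1.477 (ISO target is √2 ≈ 1.414).
In the B-series (B0 = 1000 × 1414 mm): B7 = 88 × 125 mm.
Off by 4 mm total — nearest standard size.

B7 (88 × 125 mm)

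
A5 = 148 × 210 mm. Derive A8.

A6: ⌊210/2⌋ × 148 = 105 × 148 mm
A7: ⌊148/2⌋ × 105 = 74 × 105 mm
A8: ⌊105/2⌋ × 74 = 52 × 74 mm

52 × 74 mm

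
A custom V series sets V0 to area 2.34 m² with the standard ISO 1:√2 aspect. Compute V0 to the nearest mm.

1286 × 1819 mm

Let the short side be w mm. Then w · w√2 = 2.34 m² = 2,340,000 mm².
w² = 2,340,000/√2, so w ≈ 1286.3 mm; long side = w√2 ≈ 1819.1 mm.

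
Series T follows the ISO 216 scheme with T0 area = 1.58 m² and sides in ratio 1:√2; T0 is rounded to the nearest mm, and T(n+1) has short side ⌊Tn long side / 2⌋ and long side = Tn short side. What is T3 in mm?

373 × 528 mm

Let T0's short side be w mm. w · w√2 = 1.58 m² = 1,580,000 mm², so w ≈ 1057.0 mm and w√2 ≈ 1494.8 mm → T0 = 1057 × 1495 mm.
T1: ⌊1495/2⌋ × 1057 = 747 × 1057 mm
T2: ⌊1057/2⌋ × 747 = 528 × 747 mm
T3: ⌊747/2⌋ × 528 = 373 × 528 mm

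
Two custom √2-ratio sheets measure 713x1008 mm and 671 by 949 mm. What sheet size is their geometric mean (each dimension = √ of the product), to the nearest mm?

Short side: √(713 · 671) = √478423 ≈ 691.7 → 692 mm
Long side: √(1008 · 949) = √956592 ≈ 978.1 → 978 mm

692 × 978 mm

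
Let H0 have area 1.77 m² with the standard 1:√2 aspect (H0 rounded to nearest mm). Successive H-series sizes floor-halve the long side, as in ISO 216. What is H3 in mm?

395 × 559 mm

Let H0's short side be w mm. w · w√2 = 1.77 m² = 1,770,000 mm², so w ≈ 1118.7 mm and w√2 ≈ 1582.1 mm → H0 = 1119 × 1582 mm.
H1: ⌊1582/2⌋ × 1119 = 791 × 1119 mm
H2: ⌊1119/2⌋ × 791 = 559 × 791 mm
H3: ⌊791/2⌋ × 559 = 395 × 559 mm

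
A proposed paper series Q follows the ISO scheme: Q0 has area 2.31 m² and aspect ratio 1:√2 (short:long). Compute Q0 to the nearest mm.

1278 × 1807 mm

Let the short side be w mm. Then w · w√2 = 2.31 m² = 2,310,000 mm².
w² = 2,310,000/√2, so w ≈ 1278.1 mm; long side = w√2 ≈ 1807.4 mm.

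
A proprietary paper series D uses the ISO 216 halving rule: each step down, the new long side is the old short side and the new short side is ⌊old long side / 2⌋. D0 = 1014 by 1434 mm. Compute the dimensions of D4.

D1: ⌊1434/2⌋ × 1014 = 717 × 1014 mm
D2: ⌊1014/2⌋ × 717 = 507 × 717 mm
D3: ⌊717/2⌋ × 507 = 358 × 507 mm
D4: ⌊507/2⌋ × 358 = 253 × 358 mm

253 × 358 mm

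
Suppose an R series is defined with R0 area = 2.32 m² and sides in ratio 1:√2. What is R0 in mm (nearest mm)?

1281 × 1811 mm

Let the short side be w mm. Then w · w√2 = 2.32 m² = 2,320,000 mm².
w² = 2,320,000/√2, so w ≈ 1280.8 mm; long side = w√2 ≈ 1811.3 mm.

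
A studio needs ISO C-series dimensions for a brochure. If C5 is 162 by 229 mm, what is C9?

C6: ⌊229/2⌋ × 162 = 114 × 162 mm
C7: ⌊162/2⌋ × 114 = 81 × 114 mm
C8: ⌊114/2⌋ × 81 = 57 × 81 mm
C9: ⌊81/2⌋ × 57 = 40 × 57 mm

40 × 57 mm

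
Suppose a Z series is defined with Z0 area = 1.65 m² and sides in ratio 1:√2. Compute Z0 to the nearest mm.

1080 × 1528 mm

Let the short side be w mm. Then w · w√2 = 1.65 m² = 1,650,000 mm².
w² = 1,650,000/√2, so w ≈ 1080.2 mm; long side = w√2 ≈ 1527.6 mm.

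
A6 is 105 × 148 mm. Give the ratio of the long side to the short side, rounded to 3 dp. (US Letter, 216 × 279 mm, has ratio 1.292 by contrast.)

1.410

148 / 105 = 1.410
ISO 216 targets √2 ≈ 1.414; the -0.005 deviation is from mm rounding.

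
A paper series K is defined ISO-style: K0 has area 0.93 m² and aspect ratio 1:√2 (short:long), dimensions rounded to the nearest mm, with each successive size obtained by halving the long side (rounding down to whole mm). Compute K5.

Let K0's short side be w mm. w · w√2 = 0.93 m² = 930,000 mm², so w ≈ 810.9 mm and w√2 ≈ 1146.8 mm → K0 = 811 × 1147 mm.
K1: ⌊1147/2⌋ × 811 = 573 × 811 mm
K2: ⌊811/2⌋ × 573 = 405 × 573 mm
K3: ⌊573/2⌋ × 405 = 286 × 405 mm
K4: ⌊405/2⌋ × 286 = 202 × 286 mm
K5: ⌊286/2⌋ × 202 = 143 × 202 mm

143 × 202 mm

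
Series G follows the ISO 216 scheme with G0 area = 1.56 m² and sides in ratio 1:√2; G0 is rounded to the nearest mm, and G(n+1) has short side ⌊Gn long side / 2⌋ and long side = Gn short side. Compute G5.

185 × 262 mm

Let G0's short side be w mm. w · w√2 = 1.56 m² = 1,560,000 mm², so w ≈ 1050.3 mm and w√2 ≈ 1485.3 mm → G0 = 1050 × 1485 mm.
G1: ⌊1485/2⌋ × 1050 = 742 × 1050 mm
G2: ⌊1050/2⌋ × 742 = 525 × 742 mm
G3: ⌊742/2⌋ × 525 = 371 × 525 mm
G4: ⌊525/2⌋ × 371 = 262 × 371 mm
G5: ⌊371/2⌋ × 262 = 185 × 262 mm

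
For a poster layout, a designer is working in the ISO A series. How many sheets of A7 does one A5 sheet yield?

4

A5 = 148 × 210 mm; A7 = 74 × 105 mm.
Each halving step doubles the count; 2 steps from A5 to A7.
2^2 = 4.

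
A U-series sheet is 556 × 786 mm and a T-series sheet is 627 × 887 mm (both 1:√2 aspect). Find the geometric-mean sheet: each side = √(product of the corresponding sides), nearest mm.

590 × 835 mm

Short side: √(556 · 627) = √348612 ≈ 590.4 → 590 mm
Long side: √(786 · 887) = √697182 ≈ 835.0 → 835 mm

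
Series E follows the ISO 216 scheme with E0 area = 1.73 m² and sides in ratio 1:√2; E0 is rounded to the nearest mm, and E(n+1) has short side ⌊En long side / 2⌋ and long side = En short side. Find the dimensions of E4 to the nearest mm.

Let E0's short side be w mm. w · w√2 = 1.73 m² = 1,730,000 mm², so w ≈ 1106.0 mm and w√2 ≈ 1564.2 mm → E0 = 1106 × 1564 mm.
E1: ⌊1564/2⌋ × 1106 = 782 × 1106 mm
E2: ⌊1106/2⌋ × 782 = 553 × 782 mm
E3: ⌊782/2⌋ × 553 = 391 × 553 mm
E4: ⌊553/2⌋ × 391 = 276 × 391 mm

276 × 391 mm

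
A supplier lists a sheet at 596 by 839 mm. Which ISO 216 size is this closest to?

Aspect ratio 839/596 ≈ 1.408 — close to the ISO √2 ≈ 1.414.
In the A-series (A0 area = 1 m²): A1 = 594 × 841 mm.
Off by 4 mm total — nearest standard size.

A1 (594 × 841 mm)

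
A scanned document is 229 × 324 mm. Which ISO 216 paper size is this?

Aspect ratio 324/229 ≈ 1.415 — close to the ISO √2 ≈ 1.414.
In the C-series (envelope sizes, between A and B): C4 = 229 × 324 mm.

C4 (229 × 324 mm)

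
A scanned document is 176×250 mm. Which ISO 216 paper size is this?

Aspect ratio 250/176 ≈ 1.420 — close to the ISO √2 ≈ 1.414.
In the B-series (B0 = 1000 × 1414 mm): B5 = 176 × 250 mm.

B5 (176 × 250 mm)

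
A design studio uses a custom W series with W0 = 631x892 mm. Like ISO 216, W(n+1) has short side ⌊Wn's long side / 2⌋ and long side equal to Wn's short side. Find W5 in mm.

W1: ⌊892/2⌋ × 631 = 446 × 631 mm
W2: ⌊631/2⌋ × 446 = 315 × 446 mm
W3: ⌊446/2⌋ × 315 = 223 × 315 mm
W4: ⌊315/2⌋ × 223 = 157 × 223 mm
W5: ⌊223/2⌋ × 157 = 111 × 157 mm

111 × 157 mm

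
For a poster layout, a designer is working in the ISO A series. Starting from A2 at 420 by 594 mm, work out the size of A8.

52 × 74 mm

A3: ⌊594/2⌋ × 420 = 297 × 420 mm
A4: ⌊420/2⌋ × 297 = 210 × 297 mm
A5: ⌊297/2⌋ × 210 = 148 × 210 mm
A6: ⌊210/2⌋ × 148 = 105 × 148 mm
A7: ⌊148/2⌋ × 105 = 74 × 105 mm
A8: ⌊105/2⌋ × 74 = 52 × 74 mm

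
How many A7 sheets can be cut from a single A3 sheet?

Each ISO step halves the sheet: 1 × A3 → 2 × A4 → 4 × A5 → 8 × A6 → …
From A3 to A7 is 4 halving steps: 2^4 = 16.

16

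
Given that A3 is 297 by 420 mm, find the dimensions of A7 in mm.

74 × 105 mm

A4: ⌊420/2⌋ × 297 = 210 × 297 mm
A5: ⌊297/2⌋ × 210 = 148 × 210 mm
A6: ⌊210/2⌋ × 148 = 105 × 148 mm
A7: ⌊148/2⌋ × 105 = 74 × 105 mm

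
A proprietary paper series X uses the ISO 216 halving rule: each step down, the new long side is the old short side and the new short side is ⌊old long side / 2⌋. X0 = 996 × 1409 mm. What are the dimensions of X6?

124 × 176 mm

X1 = 704 × 996 mm (from X0 by 1 halving).
X2: ⌊996/2⌋ × 704 = 498 × 704 mm
X3: ⌊704/2⌋ × 498 = 352 × 498 mm
X4: ⌊498/2⌋ × 352 = 249 × 352 mm
X5: ⌊352/2⌋ × 249 = 176 × 249 mm
X6: ⌊249/2⌋ × 176 = 124 × 176 mm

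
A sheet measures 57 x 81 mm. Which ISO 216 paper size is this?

C8 (57 × 81 mm)

Aspect ratio 81/57 ≈ 1.421 — close to the ISO √2 ≈ 1.414.
In the C-series (envelope sizes, between A and B): C8 = 57 × 81 mm.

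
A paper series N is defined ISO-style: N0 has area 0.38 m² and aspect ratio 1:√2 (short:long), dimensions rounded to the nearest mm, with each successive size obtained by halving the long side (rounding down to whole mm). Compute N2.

Let N0's short side be w mm. w · w√2 = 0.38 m² = 380,000 mm², so w ≈ 518.4 mm and w√2 ≈ 733.1 mm → N0 = 518 × 733 mm.
N1: ⌊733/2⌋ × 518 = 366 × 518 mm
N2: ⌊518/2⌋ × 366 = 259 × 366 mm

259 × 366 mm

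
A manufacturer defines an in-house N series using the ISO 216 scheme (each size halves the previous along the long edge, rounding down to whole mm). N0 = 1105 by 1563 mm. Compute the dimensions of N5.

N1: ⌊1563/2⌋ × 1105 = 781 × 1105 mm
N2: ⌊1105/2⌋ × 781 = 552 × 781 mm
N3: ⌊781/2⌋ × 552 = 390 × 552 mm
N4: ⌊552/2⌋ × 390 = 276 × 390 mm
N5: ⌊390/2⌋ × 276 = 195 × 276 mm

195 × 276 mm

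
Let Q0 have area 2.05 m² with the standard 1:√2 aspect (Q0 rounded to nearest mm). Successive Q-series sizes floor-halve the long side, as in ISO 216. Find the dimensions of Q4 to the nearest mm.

301 × 425 mm

Let Q0's short side be w mm. w · w√2 = 2.05 m² = 2,050,000 mm², so w ≈ 1204.0 mm and w√2 ≈ 1702.7 mm → Q0 = 1204 × 1703 mm.
Q1: ⌊1703/2⌋ × 1204 = 851 × 1204 mm
Q2: ⌊1204/2⌋ × 851 = 602 × 851 mm
Q3: ⌊851/2⌋ × 602 = 425 × 602 mm
Q4: ⌊602/2⌋ × 425 = 301 × 425 mm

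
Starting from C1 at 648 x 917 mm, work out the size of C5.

C2: ⌊917/2⌋ × 648 = 458 × 648 mm
C3: ⌊648/2⌋ × 458 = 324 × 458 mm
C4: ⌊458/2⌋ × 324 = 229 × 324 mm
C5: ⌊324/2⌋ × 229 = 162 × 229 mm

162 × 229 mm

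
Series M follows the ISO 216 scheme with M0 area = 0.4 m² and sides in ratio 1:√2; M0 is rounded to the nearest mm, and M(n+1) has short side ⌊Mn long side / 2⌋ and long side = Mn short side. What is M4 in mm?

133 × 188 mm

Let M0's short side be w mm. w · w√2 = 0.4 m² = 400,000 mm², so w ≈ 531.8 mm and w√2 ≈ 752.1 mm → M0 = 532 × 752 mm.
M1: ⌊752/2⌋ × 532 = 376 × 532 mm
M2: ⌊532/2⌋ × 376 = 266 × 376 mm
M3: ⌊376/2⌋ × 266 = 188 × 266 mm
M4: ⌊266/2⌋ × 188 = 133 × 188 mm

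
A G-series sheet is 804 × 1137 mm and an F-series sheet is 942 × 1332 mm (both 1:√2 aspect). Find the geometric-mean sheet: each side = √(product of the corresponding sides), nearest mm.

870 × 1231 mm

Short side: √(804 · 942) = √757368 ≈ 870.3 → 870 mm
Long side: √(1137 · 1332) = √1514484 ≈ 1230.6 → 1231 mm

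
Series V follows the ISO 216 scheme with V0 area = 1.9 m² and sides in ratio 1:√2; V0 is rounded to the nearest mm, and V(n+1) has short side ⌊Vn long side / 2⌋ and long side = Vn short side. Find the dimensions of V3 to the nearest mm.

409 × 579 mm

Let V0's short side be w mm. w · w√2 = 1.9 m² = 1,900,000 mm², so w ≈ 1159.1 mm and w√2 ≈ 1639.2 mm → V0 = 1159 × 1639 mm.
V1: ⌊1639/2⌋ × 1159 = 819 × 1159 mm
V2: ⌊1159/2⌋ × 819 = 579 × 819 mm
V3: ⌊819/2⌋ × 579 = 409 × 579 mm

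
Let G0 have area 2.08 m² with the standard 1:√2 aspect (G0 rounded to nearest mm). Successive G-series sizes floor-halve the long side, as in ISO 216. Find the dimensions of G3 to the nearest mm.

Let G0's short side be w mm. w · w√2 = 2.08 m² = 2,080,000 mm², so w ≈ 1212.8 mm and w√2 ≈ 1715.1 mm → G0 = 1213 × 1715 mm.
G1: ⌊1715/2⌋ × 1213 = 857 × 1213 mm
G2: ⌊1213/2⌋ × 857 = 606 × 857 mm
G3: ⌊857/2⌋ × 606 = 428 × 606 mm

428 × 606 mm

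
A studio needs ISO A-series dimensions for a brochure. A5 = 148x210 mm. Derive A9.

A6: ⌊210/2⌋ × 148 = 105 × 148 mm
A7: ⌊148/2⌋ × 105 = 74 × 105 mm
A8: ⌊105/2⌋ × 74 = 52 × 74 mm
A9: ⌊74/2⌋ × 52 = 37 × 52 mm

37 × 52 mm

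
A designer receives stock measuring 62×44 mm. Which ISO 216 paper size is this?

Aspect ratio 62/44 ≈ 1.409 — close to the ISO √2 ≈ 1.414.
In the B-series (B0 = 1000 × 1414 mm): B9 = 44 × 62 mm.

B9 (44 × 62 mm)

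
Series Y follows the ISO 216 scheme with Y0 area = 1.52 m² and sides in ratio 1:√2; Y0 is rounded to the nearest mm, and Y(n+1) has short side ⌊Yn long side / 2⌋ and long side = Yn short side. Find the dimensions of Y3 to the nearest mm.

366 × 518 mm

Let Y0's short side be w mm. w · w√2 = 1.52 m² = 1,520,000 mm², so w ≈ 1036.7 mm and w√2 ≈ 1466.2 mm → Y0 = 1037 × 1466 mm.
Y1: ⌊1466/2⌋ × 1037 = 733 × 1037 mm
Y2: ⌊1037/2⌋ × 733 = 518 × 733 mm
Y3: ⌊733/2⌋ × 518 = 366 × 518 mm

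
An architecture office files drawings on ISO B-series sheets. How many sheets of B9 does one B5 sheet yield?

16

B5 = 176 × 250 mm; B9 = 44 × 62 mm.
Each halving step doubles the count; 4 steps from B5 to B9.
2^4 = 16.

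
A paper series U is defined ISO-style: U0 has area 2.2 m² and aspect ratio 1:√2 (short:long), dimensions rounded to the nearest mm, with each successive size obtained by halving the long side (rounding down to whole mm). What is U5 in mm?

Let U0's short side be w mm. w · w√2 = 2.2 m² = 2,200,000 mm², so w ≈ 1247.3 mm and w√2 ≈ 1763.9 mm → U0 = 1247 × 1764 mm.
U1: ⌊1764/2⌋ × 1247 = 882 × 1247 mm
U2: ⌊1247/2⌋ × 882 = 623 × 882 mm
U3: ⌊882/2⌋ × 623 = 441 × 623 mm
U4: ⌊623/2⌋ × 441 = 311 × 441 mm
U5: ⌊441/2⌋ × 311 = 220 × 311 mm

220 × 311 mm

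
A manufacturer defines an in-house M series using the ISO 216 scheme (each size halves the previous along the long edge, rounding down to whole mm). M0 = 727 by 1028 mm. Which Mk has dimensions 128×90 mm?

M6

M0: 727 × 1028 mm
M1: 514 × 727 mm
M2: 363 × 514 mm
M3: 257 × 363 mm
M4: 181 × 257 mm
M5: 128 × 181 mm
M6: 90 × 128 mm
M7: 64 × 90 mm
→ matches M6.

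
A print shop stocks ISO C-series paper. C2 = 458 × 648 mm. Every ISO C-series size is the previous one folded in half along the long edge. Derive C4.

C3: ⌊648/2⌋ × 458 = 324 × 458 mm
C4: ⌊458/2⌋ × 324 = 229 × 324 mm

229 × 324 mm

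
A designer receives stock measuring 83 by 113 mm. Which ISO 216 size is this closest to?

Aspect ratio 113/83 ≈ 1.361 (ISO target is √2 ≈ 1.414).
In the C-series (envelope sizes, between A and B): C7 = 81 × 114 mm.
Off by 3 mm total — nearest standard size.

C7 (81 × 114 mm)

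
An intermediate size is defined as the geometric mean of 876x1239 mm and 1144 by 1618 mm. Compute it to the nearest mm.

Short side: √(876 · 1144) = √1002144 ≈ 1001.1 → 1001 mm
Long side: √(1239 · 1618) = √2004702 ≈ 1415.9 → 1416 mm

1001 × 1416 mm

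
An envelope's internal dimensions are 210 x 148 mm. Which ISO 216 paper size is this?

A5 (148 × 210 mm)

Aspect ratio 210/148 ≈ 1.419 — close to the ISO √2 ≈ 1.414.
In the A-series (A0 area = 1 m²): A5 = 148 × 210 mm.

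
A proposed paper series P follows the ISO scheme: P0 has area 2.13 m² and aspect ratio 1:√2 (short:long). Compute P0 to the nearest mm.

Let the short side be w mm. Then w · w√2 = 2.13 m² = 2,130,000 mm².
w² = 2,130,000/√2, so w ≈ 1227.2 mm; long side = w√2 ≈ 1735.6 mm.

1227 × 1736 mm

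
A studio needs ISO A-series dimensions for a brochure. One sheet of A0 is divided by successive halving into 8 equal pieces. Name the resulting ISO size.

8 = 2^3, so 3 halving steps.
A0 → A1 → … → A3 after 3 steps.

A3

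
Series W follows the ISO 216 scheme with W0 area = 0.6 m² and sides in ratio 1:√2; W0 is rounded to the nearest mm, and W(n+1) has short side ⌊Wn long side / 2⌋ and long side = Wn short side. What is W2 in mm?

Let W0's short side be w mm. w · w√2 = 0.6 m² = 600,000 mm², so w ≈ 651.4 mm and w√2 ≈ 921.2 mm → W0 = 651 × 921 mm.
W1: ⌊921/2⌋ × 651 = 460 × 651 mm
W2: ⌊651/2⌋ × 460 = 325 × 460 mm

325 × 460 mm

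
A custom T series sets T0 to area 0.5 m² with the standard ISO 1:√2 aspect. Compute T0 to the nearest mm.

Let the short side be w mm. Then w · w√2 = 0.5 m² = 500,000 mm².
w² = 500,000/√2, so w ≈ 594.6 mm; long side = w√2 ≈ 840.9 mm.

595 × 841 mm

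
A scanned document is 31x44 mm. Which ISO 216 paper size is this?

Aspect ratio 44/31 ≈ 1.419 — close to the ISO √2 ≈ 1.414.
In the B-series (B0 = 1000 × 1414 mm): B10 = 31 × 44 mm.

B10 (31 × 44 mm)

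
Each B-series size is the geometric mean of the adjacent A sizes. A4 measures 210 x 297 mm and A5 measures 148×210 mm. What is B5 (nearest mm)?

176 × 250 mm

Short side: √(210 · 148) = √31080 ≈ 176.3 → 176 mm
Long side: √(297 · 210) = √62370 ≈ 249.7 → 250 mm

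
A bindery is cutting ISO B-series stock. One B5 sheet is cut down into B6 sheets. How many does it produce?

Each ISO step halves the sheet: 1 × B5 → 2 × B6
From B5 to B6 is 1 halving step: 2^1 = 2.

2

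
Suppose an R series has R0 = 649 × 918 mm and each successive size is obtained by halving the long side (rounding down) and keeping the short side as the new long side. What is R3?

R1: ⌊918/2⌋ × 649 = 459 × 649 mm
R2: ⌊649/2⌋ × 459 = 324 × 459 mm
R3: ⌊459/2⌋ × 324 = 229 × 324 mm

229 × 324 mm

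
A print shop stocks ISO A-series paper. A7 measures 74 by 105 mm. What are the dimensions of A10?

A8: ⌊105/2⌋ × 74 = 52 × 74 mm
A9: ⌊74/2⌋ × 52 = 37 × 52 mm
A10: ⌊52/2⌋ × 37 = 26 × 37 mm

26 × 37 mm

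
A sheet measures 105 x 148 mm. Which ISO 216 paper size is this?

Aspect ratio 148/105 ≈ 1.410 — close to the ISO √2 ≈ 1.414.
In the A-series (A0 area = 1 m²): A6 = 105 × 148 mm.

A6 (105 × 148 mm)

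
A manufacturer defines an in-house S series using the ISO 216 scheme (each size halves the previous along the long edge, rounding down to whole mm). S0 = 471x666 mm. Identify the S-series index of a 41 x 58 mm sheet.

S0: 471 × 666 mm
S1: 333 × 471 mm
S2: 235 × 333 mm
S3: 166 × 235 mm
S4: 117 × 166 mm
S5: 83 × 117 mm
S6: 58 × 83 mm
S7: 41 × 58 mm
S8: 29 × 41 mm
→ matches S7.

S7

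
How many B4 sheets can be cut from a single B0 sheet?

B0 = 1000 × 1414 mm; B4 = 250 × 353 mm.
Each halving step doubles the count; 4 steps from B0 to B4.
2^4 = 16.

16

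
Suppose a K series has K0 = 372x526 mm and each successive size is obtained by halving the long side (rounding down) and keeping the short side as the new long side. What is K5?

K1: ⌊526/2⌋ × 372 = 263 × 372 mm
K2: ⌊372/2⌋ × 263 = 186 × 263 mm
K3: ⌊263/2⌋ × 186 = 131 × 186 mm
K4: ⌊186/2⌋ × 131 = 93 × 131 mm
K5: ⌊131/2⌋ × 93 = 65 × 93 mm

65 × 93 mm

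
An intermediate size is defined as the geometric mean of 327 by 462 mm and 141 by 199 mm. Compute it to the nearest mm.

Short side: √(327 · 141) = √46107 ≈ 214.7 → 215 mm
Long side: √(462 · 199) = √91938 ≈ 303.2 → 303 mm

215 × 303 mm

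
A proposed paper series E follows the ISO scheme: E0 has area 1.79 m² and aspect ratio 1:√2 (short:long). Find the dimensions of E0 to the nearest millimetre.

1125 × 1591 mm

Let the short side be w mm. Then w · w√2 = 1.79 m² = 1,790,000 mm².
w² = 1,790,000/√2, so w ≈ 1125.0 mm; long side = w√2 ≈ 1591.1 mm.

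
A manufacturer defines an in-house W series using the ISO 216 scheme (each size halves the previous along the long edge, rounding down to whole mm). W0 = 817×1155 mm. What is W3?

W1: ⌊1155/2⌋ × 817 = 577 × 817 mm
W2: ⌊817/2⌋ × 577 = 408 × 577 mm
W3: ⌊577/2⌋ × 408 = 288 × 408 mm

288 × 408 mm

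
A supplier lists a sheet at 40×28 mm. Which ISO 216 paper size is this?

C10 (28 × 40 mm)

Aspect ratio 40/28 ≈ 1.429 — close to the ISO √2 ≈ 1.414.
In the C-series (envelope sizes, between A and B): C10 = 28 × 40 mm.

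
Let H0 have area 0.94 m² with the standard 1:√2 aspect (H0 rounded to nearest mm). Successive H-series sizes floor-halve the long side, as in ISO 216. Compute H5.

Let H0's short side be w mm. w · w√2 = 0.94 m² = 940,000 mm², so w ≈ 815.3 mm and w√2 ≈ 1153.0 mm → H0 = 815 × 1153 mm.
H1: ⌊1153/2⌋ × 815 = 576 × 815 mm
H2: ⌊815/2⌋ × 576 = 407 × 576 mm
H3: ⌊576/2⌋ × 407 = 288 × 407 mm
H4: ⌊407/2⌋ × 288 = 203 × 288 mm
H5: ⌊288/2⌋ × 203 = 144 × 203 mm

144 × 203 mm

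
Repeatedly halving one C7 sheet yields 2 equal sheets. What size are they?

2 = 2^1, so 1 halving step.
C7 → C8 → … → C8 after 1 step.

C8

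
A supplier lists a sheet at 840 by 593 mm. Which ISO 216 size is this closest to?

Aspect ratio 840/593 ≈ 1.417 — close to the ISO √2 ≈ 1.414.
In the A-series (A0 area = 1 m²): A1 = 594 × 841 mm.
Off by 2 mm total — nearest standard size.

A1 (594 × 841 mm)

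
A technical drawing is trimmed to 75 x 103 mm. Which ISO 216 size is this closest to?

A7 (74 × 105 mm)

Aspect ratio 103/75 ≈ 1.373 (ISO target is √2 ≈ 1.414).
In the A-series (A0 area = 1 m²): A7 = 74 × 105 mm.
Off by 3 mm total — nearest standard size.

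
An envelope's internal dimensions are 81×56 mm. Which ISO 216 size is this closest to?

C8 (57 × 81 mm)

Aspect ratio 81/56 ≈ 1.446 (ISO target is √2 ≈ 1.414).
In the C-series (envelope sizes, between A and B): C8 = 57 × 81 mm.
Off by 1 mm total — nearest standard size.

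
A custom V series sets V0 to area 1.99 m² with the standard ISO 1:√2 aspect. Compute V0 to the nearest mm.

1186 × 1678 mm

Let the short side be w mm. Then w · w√2 = 1.99 m² = 1,990,000 mm².
w² = 1,990,000/√2, so w ≈ 1186.2 mm; long side = w√2 ≈ 1677.6 mm.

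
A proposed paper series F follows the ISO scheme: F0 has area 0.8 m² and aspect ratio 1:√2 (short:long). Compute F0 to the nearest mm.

Let the short side be w mm. Then w · w√2 = 0.8 m² = 800,000 mm².
w² = 800,000/√2, so w ≈ 752.1 mm; long side = w√2 ≈ 1063.7 mm.

752 × 1064 mm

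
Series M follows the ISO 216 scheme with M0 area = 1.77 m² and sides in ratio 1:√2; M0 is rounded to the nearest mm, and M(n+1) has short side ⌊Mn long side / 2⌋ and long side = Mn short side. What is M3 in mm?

395 × 559 mm

Let M0's short side be w mm. w · w√2 = 1.77 m² = 1,770,000 mm², so w ≈ 1118.7 mm and w√2 ≈ 1582.1 mm → M0 = 1119 × 1582 mm.
M1: ⌊1582/2⌋ × 1119 = 791 × 1119 mm
M2: ⌊1119/2⌋ × 791 = 559 × 791 mm
M3: ⌊791/2⌋ × 559 = 395 × 559 mm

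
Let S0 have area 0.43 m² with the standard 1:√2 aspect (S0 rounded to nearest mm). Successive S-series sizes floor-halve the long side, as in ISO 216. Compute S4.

137 × 195 mm

Let S0's short side be w mm. w · w√2 = 0.43 m² = 430,000 mm², so w ≈ 551.4 mm and w√2 ≈ 779.8 mm → S0 = 551 × 780 mm.
S1: ⌊780/2⌋ × 551 = 390 × 551 mm
S2: ⌊551/2⌋ × 390 = 275 × 390 mm
S3: ⌊390/2⌋ × 275 = 195 × 275 mm
S4: ⌊275/2⌋ × 195 = 137 × 195 mm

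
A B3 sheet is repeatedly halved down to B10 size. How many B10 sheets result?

128

B3 = 353 × 500 mm; B10 = 31 × 44 mm.
Each halving step doubles the count; 7 steps from B3 to B10.
2^7 = 128.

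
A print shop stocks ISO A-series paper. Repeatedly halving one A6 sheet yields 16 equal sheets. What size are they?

A10

16 = 2^4, so 4 halving steps.
A6 → A7 → … → A10 after 4 steps.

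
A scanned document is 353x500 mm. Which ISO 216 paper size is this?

Aspect ratio 500/353 ≈ 1.416 — close to the ISO √2 ≈ 1.414.
In the B-series (B0 = 1000 × 1414 mm): B3 = 353 × 500 mm.

B3 (353 × 500 mm)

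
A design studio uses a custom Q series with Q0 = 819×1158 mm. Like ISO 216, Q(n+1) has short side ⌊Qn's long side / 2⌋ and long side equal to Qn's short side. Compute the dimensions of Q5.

144 × 204 mm

Q1: ⌊1158/2⌋ × 819 = 579 × 819 mm
Q2: ⌊819/2⌋ × 579 = 409 × 579 mm
Q3: ⌊579/2⌋ × 409 = 289 × 409 mm
Q4: ⌊409/2⌋ × 289 = 204 × 289 mm
Q5: ⌊289/2⌋ × 204 = 144 × 204 mm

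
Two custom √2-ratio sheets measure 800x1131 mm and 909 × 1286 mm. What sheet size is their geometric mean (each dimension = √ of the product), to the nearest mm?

853 × 1206 mm

Short side: √(800 · 909) = √727200 ≈ 852.8 → 853 mm
Long side: √(1131 · 1286) = √1454466 ≈ 1206.0 → 1206 mm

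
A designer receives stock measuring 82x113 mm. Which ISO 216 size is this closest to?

Aspect ratio 113/82 ≈ 1.378 (ISO target is √2 ≈ 1.414).
In the C-series (envelope sizes, between A and B): C7 = 81 × 114 mm.
Off by 2 mm total — nearest standard size.

C7 (81 × 114 mm)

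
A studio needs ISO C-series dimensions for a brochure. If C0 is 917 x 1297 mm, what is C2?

458 × 648 mm

C1: ⌊1297/2⌋ × 917 = 648 × 917 mm
C2: ⌊917/2⌋ × 648 = 458 × 648 mm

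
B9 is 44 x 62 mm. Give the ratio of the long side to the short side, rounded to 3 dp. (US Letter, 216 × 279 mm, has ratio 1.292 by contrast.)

62 / 44 = 1.409
ISO 216 targets √2 ≈ 1.414; the -0.005 deviation is from mm rounding.

1.409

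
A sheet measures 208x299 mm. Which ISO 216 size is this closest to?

Aspect ratio 299/208 ≈ 1.438 (ISO target is √2 ≈ 1.414).
In the A-series (A0 area = 1 m²): A4 = 210 × 297 mm.
Off by 4 mm total — nearest standard size.

A4 (210 × 297 mm)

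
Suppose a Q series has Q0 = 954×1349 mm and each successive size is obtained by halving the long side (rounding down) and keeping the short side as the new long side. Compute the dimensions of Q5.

Q1 = 674 × 954 mm (from Q0 by 1 halving).
Q2: ⌊954/2⌋ × 674 = 477 × 674 mm
Q3: ⌊674/2⌋ × 477 = 337 × 477 mm
Q4: ⌊477/2⌋ × 337 = 238 × 337 mm
Q5: ⌊337/2⌋ × 238 = 168 × 238 mm

168 × 238 mm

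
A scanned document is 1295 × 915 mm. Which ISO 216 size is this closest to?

C0 (917 × 1297 mm)

Aspect ratio 1295/915 ≈ 1.415 — close to the ISO √2 ≈ 1.414.
In the C-series (envelope sizes, between A and B): C0 = 917 × 1297 mm.
Off by 4 mm total — nearest standard size.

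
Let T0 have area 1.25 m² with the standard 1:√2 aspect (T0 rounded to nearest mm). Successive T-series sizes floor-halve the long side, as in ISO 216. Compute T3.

332 × 470 mm

Let T0's short side be w mm. w · w√2 = 1.25 m² = 1,250,000 mm², so w ≈ 940.2 mm and w√2 ≈ 1329.6 mm → T0 = 940 × 1330 mm.
T1: ⌊1330/2⌋ × 940 = 665 × 940 mm
T2: ⌊940/2⌋ × 665 = 470 × 665 mm
T3: ⌊665/2⌋ × 470 = 332 × 470 mm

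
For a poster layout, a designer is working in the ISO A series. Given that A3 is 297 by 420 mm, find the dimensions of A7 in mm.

74 × 105 mm

A4: ⌊420/2⌋ × 297 = 210 × 297 mm
A5: ⌊297/2⌋ × 210 = 148 × 210 mm
A6: ⌊210/2⌋ × 148 = 105 × 148 mm
A7: ⌊148/2⌋ × 105 = 74 × 105 mm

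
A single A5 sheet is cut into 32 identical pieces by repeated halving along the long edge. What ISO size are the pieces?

32 = 2^5, so 5 halving steps.
A5 → A6 → … → A10 after 5 steps.

A10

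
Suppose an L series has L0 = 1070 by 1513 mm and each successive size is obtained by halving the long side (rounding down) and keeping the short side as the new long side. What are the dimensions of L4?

L1: ⌊1513/2⌋ × 1070 = 756 × 1070 mm
L2: ⌊1070/2⌋ × 756 = 535 × 756 mm
L3: ⌊756/2⌋ × 535 = 378 × 535 mm
L4: ⌊535/2⌋ × 378 = 267 × 378 mm

267 × 378 mm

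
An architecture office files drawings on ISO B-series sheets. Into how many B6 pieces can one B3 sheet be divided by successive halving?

8

Each ISO step halves the sheet: 1 × B3 → 2 × B4 → 4 × B5 → 8 × B6
From B3 to B6 is 3 halving steps: 2^3 = 8.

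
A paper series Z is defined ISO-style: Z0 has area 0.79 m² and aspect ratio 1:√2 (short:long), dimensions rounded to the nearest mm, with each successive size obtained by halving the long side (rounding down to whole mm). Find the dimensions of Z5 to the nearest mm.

Let Z0's short side be w mm. w · w√2 = 0.79 m² = 790,000 mm², so w ≈ 747.4 mm and w√2 ≈ 1057.0 mm → Z0 = 747 × 1057 mm.
Z1: ⌊1057/2⌋ × 747 = 528 × 747 mm
Z2: ⌊747/2⌋ × 528 = 373 × 528 mm
Z3: ⌊528/2⌋ × 373 = 264 × 373 mm
Z4: ⌊373/2⌋ × 264 = 186 × 264 mm
Z5: ⌊264/2⌋ × 186 = 132 × 186 mm

132 × 186 mm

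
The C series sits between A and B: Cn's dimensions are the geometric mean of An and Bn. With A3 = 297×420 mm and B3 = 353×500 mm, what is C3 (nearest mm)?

Short side: √(297 · 353) = √104841 ≈ 323.8 → 324 mm
Long side: √(420 · 500) = √210000 ≈ 458.3 → 458 mm

324 × 458 mm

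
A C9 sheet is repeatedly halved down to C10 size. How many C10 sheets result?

Each ISO step halves the sheet: 1 × C9 → 2 × C10
From C9 to C10 is 1 halving step: 2^1 = 2.

2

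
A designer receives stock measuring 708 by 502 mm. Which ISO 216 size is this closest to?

Aspect ratio 708/502 ≈ 1.410 — close to the ISO √2 ≈ 1.414.
In the B-series (B0 = 1000 × 1414 mm): B2 = 500 × 707 mm.
Off by 3 mm total — nearest standard size.

B2 (500 × 707 mm)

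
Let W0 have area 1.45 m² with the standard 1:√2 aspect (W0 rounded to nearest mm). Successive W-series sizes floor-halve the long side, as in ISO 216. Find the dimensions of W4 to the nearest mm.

Let W0's short side be w mm. w · w√2 = 1.45 m² = 1,450,000 mm², so w ≈ 1012.6 mm and w√2 ≈ 1432.0 mm → W0 = 1013 × 1432 mm.
W1: ⌊1432/2⌋ × 1013 = 716 × 1013 mm
W2: ⌊1013/2⌋ × 716 = 506 × 716 mm
W3: ⌊716/2⌋ × 506 = 358 × 506 mm
W4: ⌊506/2⌋ × 358 = 253 × 358 mm

253 × 358 mm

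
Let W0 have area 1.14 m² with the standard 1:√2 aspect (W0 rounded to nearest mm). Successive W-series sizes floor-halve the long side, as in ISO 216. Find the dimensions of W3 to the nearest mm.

317 × 449 mm

Let W0's short side be w mm. w · w√2 = 1.14 m² = 1,140,000 mm², so w ≈ 897.8 mm and w√2 ≈ 1269.7 mm → W0 = 898 × 1270 mm.
W1: ⌊1270/2⌋ × 898 = 635 × 898 mm
W2: ⌊898/2⌋ × 635 = 449 × 635 mm
W3: ⌊635/2⌋ × 449 = 317 × 449 mm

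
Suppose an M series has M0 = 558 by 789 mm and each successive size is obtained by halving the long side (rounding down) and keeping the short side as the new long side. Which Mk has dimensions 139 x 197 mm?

M4

M0: 558 × 789 mm
M1: 394 × 558 mm
M2: 279 × 394 mm
M3: 197 × 279 mm
M4: 139 × 197 mm
M5: 98 × 139 mm
→ matches M4.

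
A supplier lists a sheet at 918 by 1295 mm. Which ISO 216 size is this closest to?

C0 (917 × 1297 mm)

Aspect ratio 1295/918 ≈ 1.411 — close to the ISO √2 ≈ 1.414.
In the C-series (envelope sizes, between A and B): C0 = 917 × 1297 mm.
Off by 3 mm total — nearest standard size.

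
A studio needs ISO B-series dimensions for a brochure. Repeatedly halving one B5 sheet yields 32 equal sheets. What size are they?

B10

32 = 2^5, so 5 halving steps.
B5 → B6 → … → B10 after 5 steps.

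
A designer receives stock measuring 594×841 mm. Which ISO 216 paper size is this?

Aspect ratio 841/594 ≈ 1.416 — close to the ISO √2 ≈ 1.414.
In the A-series (A0 area = 1 m²): A1 = 594 × 841 mm.

A1 (594 × 841 mm)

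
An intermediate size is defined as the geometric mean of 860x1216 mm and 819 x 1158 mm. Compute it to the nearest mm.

Short side: √(860 · 819) = √704340 ≈ 839.2 → 839 mm
Long side: √(1216 · 1158) = √1408128 ≈ 1186.6 → 1187 mm

839 × 1187 mm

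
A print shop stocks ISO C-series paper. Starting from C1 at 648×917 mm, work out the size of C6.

114 × 162 mm

C2: ⌊917/2⌋ × 648 = 458 × 648 mm
C3: ⌊648/2⌋ × 458 = 324 × 458 mm
C4: ⌊458/2⌋ × 324 = 229 × 324 mm
C5: ⌊324/2⌋ × 229 = 162 × 229 mm
C6: ⌊229/2⌋ × 162 = 114 × 162 mm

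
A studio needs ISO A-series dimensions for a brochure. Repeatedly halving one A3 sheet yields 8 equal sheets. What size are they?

8 = 2^3, so 3 halving steps.
A3 → A4 → … → A6 after 3 steps.

A6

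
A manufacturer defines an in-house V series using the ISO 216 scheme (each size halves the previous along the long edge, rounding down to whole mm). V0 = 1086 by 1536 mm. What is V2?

V1: ⌊1536/2⌋ × 1086 = 768 × 1086 mm
V2: ⌊1086/2⌋ × 768 = 543 × 768 mm

543 × 768 mm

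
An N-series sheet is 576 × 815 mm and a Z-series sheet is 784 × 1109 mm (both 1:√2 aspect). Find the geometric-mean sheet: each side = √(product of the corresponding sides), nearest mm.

672 × 951 mm

Short side: √(576 · 784) = √451584 ≈ 672.0 → 672 mm
Long side: √(815 · 1109) = √903835 ≈ 950.7 → 951 mm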